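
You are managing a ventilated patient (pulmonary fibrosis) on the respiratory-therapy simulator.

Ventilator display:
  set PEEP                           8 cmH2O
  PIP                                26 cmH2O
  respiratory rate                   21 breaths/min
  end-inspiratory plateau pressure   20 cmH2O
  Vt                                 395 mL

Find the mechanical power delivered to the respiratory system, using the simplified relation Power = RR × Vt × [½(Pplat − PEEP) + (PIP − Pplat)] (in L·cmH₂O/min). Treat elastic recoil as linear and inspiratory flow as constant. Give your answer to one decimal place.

99.5

Per-breath work = Vt × [½(Pplat−PEEP) + (PIP−Pplat)] = 0.395 × [0.5×12.0 + 6.0] = 0.395 × 12.0 = 4.74 L·cmH2O.
Power = 21 × 4.74 = 99.54 L·cmH2O/min.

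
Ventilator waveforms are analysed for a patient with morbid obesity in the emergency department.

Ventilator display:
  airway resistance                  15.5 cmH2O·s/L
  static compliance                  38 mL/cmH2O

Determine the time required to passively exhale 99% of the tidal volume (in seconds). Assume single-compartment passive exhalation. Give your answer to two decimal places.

2.71

τ = R × C = 15.5 × 38 mL/cmH2O = 15.5 × 0.038 L/cmH2O = 0.589 s.
Exhaled fraction f = 1 − e^(−t/τ) → t = −τ·ln(1 − f) = −0.589·ln(0.01) = 2.712 s.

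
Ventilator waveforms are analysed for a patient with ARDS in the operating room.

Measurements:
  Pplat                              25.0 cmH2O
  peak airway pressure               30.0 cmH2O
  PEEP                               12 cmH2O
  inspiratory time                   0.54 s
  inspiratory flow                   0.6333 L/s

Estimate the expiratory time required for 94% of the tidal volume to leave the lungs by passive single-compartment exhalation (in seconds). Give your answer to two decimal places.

0.58

Vt = flow × Ti = 0.6333 L/s × 0.54 s × 1000 mL/L = 341.98 mL.
R = (PIP − Pplat)/V̇ = (30.0 − 25.0) / 0.6333 = 5.0/0.6333 = 7.895 cmH2O·s/L.
C = Vt/(Pplat − PEEP) = 341.98 / (25.0 − 12) = 341.98/13.0 = 26.306 mL/cmH2O.
τ = R × C = 7.895 × 0.02631 L/cmH2O = 0.2077 s.
t = −τ·ln(1 − 0.94) = −0.2077·ln(0.06) = 0.5843 s.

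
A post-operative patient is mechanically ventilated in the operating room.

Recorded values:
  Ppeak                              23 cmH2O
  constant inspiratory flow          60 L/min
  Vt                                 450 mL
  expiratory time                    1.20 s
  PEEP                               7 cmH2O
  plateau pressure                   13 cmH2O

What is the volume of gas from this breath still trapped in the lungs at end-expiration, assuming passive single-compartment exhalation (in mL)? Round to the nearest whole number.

91

Flow: 60 L/min ÷ 60 = 1 L/s.
R = (PIP − Pplat)/V̇ = (23 − 13) / 1 = 10.0/1 = 10.0 cmH2O·s/L.
C = Vt/(Pplat − PEEP) = 450.0 / (13 − 7) = 450.0/6.0 = 75.0 mL/cmH2O.
τ = R × C = 10.0 × 0.075 L/cmH2O = 0.75 s.
Fraction remaining = e^(−Te/τ) = e^(−1.20/0.75) = 0.2019.
Trapped volume = 450.0 × 0.2019 = 90.855 mL.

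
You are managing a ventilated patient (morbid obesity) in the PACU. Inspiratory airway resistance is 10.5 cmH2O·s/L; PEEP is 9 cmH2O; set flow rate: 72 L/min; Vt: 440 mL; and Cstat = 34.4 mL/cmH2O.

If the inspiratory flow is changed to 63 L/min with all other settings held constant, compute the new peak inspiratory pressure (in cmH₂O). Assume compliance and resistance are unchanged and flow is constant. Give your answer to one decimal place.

32.8

Flow: 72 L/min ÷ 60 = 1.2 L/s.
New flow: 63 L/min ÷ 60 = 1.05 L/s.
PIP = Vt/C + R·V̇ + PEEP (constant-flow equation of motion).
Only the resistive term changes: ΔPIP = R × ΔV̇ = 10.5 × (1.05 − 1.2) = 10.5 × -0.15 = -1.575 cmH2O.
Original PIP = 440/34.4 + 10.5×1.2 + 9 = 34.391 cmH2O; new PIP = 34.391 + (-1.575) = 32.816 cmH2O.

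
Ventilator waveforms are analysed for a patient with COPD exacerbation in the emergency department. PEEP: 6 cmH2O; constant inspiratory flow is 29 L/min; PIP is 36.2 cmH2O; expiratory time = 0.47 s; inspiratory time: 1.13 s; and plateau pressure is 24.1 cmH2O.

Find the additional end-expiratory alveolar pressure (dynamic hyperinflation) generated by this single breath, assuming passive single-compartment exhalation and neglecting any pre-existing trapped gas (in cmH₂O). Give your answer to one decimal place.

Flow: 29 L/min ÷ 60 = 0.4833 L/s.
Vt = flow × Ti = 0.4833 L/s × 1.13 s × 1000 mL/L = 546.13 mL.
R = (PIP − Pplat)/V̇ = (36.2 − 24.1) / 0.4833 = 12.1/0.4833 = 25.036 cmH2O·s/L.
C = Vt/(Pplat − PEEP) = 546.13 / (24.1 − 6) = 546.13/18.1 = 30.173 mL/cmH2O.
τ = R × C = 25.036 × 0.03017 L/cmH2O = 0.7553 s.
Fraction remaining = e^(−Te/τ) = e^(−0.47/0.7553) = 0.5367; trapped volume = 546.13 × 0.5367 = 293.11 mL.
Additional alveolar pressure from trapping ≈ V_trapped / C = 293.11 / 30.173 = 9.714 cmH2O.

9.7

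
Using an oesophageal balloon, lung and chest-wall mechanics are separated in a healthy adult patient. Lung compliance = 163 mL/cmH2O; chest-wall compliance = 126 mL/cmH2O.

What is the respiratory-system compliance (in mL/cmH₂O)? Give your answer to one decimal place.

Lung and chest wall are elastances in series: 1/Crs = 1/CL + 1/Ccw.
1/Crs = 1/163 + 1/126 = 0.01407.
Crs = 71.073 mL/cmH2O.

71.1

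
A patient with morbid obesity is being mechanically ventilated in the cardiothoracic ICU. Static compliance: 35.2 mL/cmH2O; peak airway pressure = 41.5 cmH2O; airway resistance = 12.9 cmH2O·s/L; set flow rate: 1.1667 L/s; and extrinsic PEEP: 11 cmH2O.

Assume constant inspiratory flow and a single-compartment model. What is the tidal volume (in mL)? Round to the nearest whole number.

544

Equation of motion (constant flow): PIP = Vt/C + R·V̇ + PEEP.
Vt/C = PIP − R·V̇ − PEEP = 41.5 − 15.05 − 11 = 15.45 cmH2O.
Vt = C × 15.45 = 35.2 × 15.45 = 543.84 mL.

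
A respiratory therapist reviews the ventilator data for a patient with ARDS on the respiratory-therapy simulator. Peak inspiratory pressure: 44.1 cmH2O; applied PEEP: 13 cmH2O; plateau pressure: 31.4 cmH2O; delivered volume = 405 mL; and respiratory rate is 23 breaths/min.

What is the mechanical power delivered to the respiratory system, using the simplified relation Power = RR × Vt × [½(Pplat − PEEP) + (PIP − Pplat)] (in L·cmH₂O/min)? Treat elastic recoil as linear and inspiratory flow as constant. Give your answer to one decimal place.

Per-breath work = Vt × [½(Pplat−PEEP) + (PIP−Pplat)] = 0.405 × [0.5×18.4 + 12.7] = 0.405 × 21.9 = 8.87 L·cmH2O.
Power = 23 × 8.87 = 204.01 L·cmH2O/min.

204.0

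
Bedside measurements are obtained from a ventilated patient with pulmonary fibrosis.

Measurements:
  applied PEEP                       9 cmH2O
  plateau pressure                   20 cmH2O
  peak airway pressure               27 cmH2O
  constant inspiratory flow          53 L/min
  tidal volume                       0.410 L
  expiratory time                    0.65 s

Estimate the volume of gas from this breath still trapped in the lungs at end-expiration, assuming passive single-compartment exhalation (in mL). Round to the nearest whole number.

Flow: 53 L/min ÷ 60 = 0.8833 L/s.
R = (PIP − Pplat)/V̇ = (27 − 20) / 0.8833 = 7.0/0.8833 = 7.925 cmH2O·s/L.
C = Vt/(Pplat − PEEP) = 410.0 / (20 − 9) = 410.0/11.0 = 37.273 mL/cmH2O.
τ = R × C = 7.925 × 0.03727 L/cmH2O = 0.2954 s.
Fraction remaining = e^(−Te/τ) = e^(−0.65/0.2954) = 0.1108.
Trapped volume = 410.0 × 0.1108 = 45.428 mL.

45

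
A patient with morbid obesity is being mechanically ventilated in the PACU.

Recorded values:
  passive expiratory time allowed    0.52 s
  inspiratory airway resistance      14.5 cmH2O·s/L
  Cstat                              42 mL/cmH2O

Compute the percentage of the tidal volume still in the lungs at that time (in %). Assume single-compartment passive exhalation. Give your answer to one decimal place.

τ = R × C = 14.5 × 42 mL/cmH2O = 14.5 × 0.042 L/cmH2O = 0.609 s.
Passive exhalation: V(t)/V₀ = e^(−t/τ) = e^(−0.52/0.609) = 0.4258.
Fraction remaining = 0.4258 → 42.58%.

42.6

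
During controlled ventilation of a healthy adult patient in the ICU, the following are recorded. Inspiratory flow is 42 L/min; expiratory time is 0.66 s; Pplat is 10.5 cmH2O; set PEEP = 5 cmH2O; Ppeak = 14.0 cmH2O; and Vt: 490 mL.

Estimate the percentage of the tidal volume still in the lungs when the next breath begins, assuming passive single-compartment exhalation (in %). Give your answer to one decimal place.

Flow: 42 L/min ÷ 60 = 0.7 L/s.
R = (PIP − Pplat)/V̇ = (14.0 − 10.5) / 0.7 = 3.5/0.7 = 5.0 cmH2O·s/L.
C = Vt/(Pplat − PEEP) = 490.0 / (10.5 − 5) = 490.0/5.5 = 89.091 mL/cmH2O.
τ = R × C = 5.0 × 0.08909 L/cmH2O = 0.4455 s.
Fraction remaining at end-expiration = e^(−Te/τ) = e^(−0.66/0.4455) = 0.2273 → 22.73%.

22.7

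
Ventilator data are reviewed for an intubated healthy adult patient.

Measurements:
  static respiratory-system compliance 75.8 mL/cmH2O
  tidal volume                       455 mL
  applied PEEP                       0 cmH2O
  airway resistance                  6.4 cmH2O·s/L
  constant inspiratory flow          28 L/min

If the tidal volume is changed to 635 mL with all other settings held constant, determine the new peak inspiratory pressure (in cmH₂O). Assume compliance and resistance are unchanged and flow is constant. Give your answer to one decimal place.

11.4

Flow: 28 L/min ÷ 60 = 0.4667 L/s.
PIP = Vt/C + R·V̇ + PEEP (constant-flow equation of motion).
Only the elastic term changes: ΔPIP = ΔVt / C = (635 − 455) / 75.8 = 2.375 cmH2O.
Original PIP = 455/75.8 + 6.4×0.4667 + 0 = 8.99 cmH2O; new PIP = 8.99 + (2.375) = 11.365 cmH2O.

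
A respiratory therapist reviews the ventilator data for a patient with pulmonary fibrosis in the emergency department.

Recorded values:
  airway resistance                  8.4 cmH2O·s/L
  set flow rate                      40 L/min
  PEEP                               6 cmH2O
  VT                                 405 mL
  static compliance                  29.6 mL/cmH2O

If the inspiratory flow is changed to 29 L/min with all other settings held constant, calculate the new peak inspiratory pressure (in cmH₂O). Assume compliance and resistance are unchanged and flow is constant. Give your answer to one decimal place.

23.7

Flow: 40 L/min ÷ 60 = 0.6667 L/s.
New flow: 29 L/min ÷ 60 = 0.4833 L/s.
PIP = Vt/C + R·V̇ + PEEP (constant-flow equation of motion).
Only the resistive term changes: ΔPIP = R × ΔV̇ = 8.4 × (0.4833 − 0.6667) = 8.4 × -0.1834 = -1.541 cmH2O.
Original PIP = 405/29.6 + 8.4×0.6667 + 6 = 25.283 cmH2O; new PIP = 25.283 + (-1.541) = 23.742 cmH2O.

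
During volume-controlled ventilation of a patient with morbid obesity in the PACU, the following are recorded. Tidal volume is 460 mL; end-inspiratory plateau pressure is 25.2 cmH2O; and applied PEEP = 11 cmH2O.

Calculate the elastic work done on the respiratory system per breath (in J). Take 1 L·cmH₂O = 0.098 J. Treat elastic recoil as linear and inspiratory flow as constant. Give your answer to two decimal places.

0.32

Elastic work ≈ ½ × (Pplat − PEEP) × Vt = 0.5 × (25.2 − 11) × 0.460 L = 0.5 × 14.2 × 0.460 = 3.266 L·cmH2O.
× 0.098 J/(L·cmH2O) → 0.3201 J.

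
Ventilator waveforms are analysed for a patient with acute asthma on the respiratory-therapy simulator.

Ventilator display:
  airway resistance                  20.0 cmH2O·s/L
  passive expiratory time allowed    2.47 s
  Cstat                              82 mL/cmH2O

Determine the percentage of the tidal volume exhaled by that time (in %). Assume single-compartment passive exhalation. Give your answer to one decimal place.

77.8

τ = R × C = 20.0 × 82 mL/cmH2O = 20.0 × 0.082 L/cmH2O = 1.64 s.
Passive exhalation: V(t)/V₀ = e^(−t/τ) = e^(−2.47/1.64) = 0.2218.
Fraction exhaled = 1 − 0.2218 = 0.7782 → 77.82%.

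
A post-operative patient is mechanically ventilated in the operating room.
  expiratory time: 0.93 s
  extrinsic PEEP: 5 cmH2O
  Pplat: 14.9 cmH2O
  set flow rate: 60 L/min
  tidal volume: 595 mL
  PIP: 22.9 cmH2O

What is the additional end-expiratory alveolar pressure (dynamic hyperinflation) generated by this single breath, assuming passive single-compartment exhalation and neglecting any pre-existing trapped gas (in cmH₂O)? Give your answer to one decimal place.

1.4

Flow: 60 L/min ÷ 60 = 1 L/s.
R = (PIP − Pplat)/V̇ = (22.9 − 14.9) / 1 = 8.0/1 = 8.0 cmH2O·s/L.
C = Vt/(Pplat − PEEP) = 595.0 / (14.9 − 5) = 595.0/9.9 = 60.101 mL/cmH2O.
τ = R × C = 8.0 × 0.0601 L/cmH2O = 0.4808 s.
Fraction remaining = e^(−Te/τ) = e^(−0.93/0.4808) = 0.1445; trapped volume = 595.0 × 0.1445 = 85.978 mL.
Additional alveolar pressure from trapping ≈ V_trapped / C = 85.978 / 60.101 = 1.431 cmH2O.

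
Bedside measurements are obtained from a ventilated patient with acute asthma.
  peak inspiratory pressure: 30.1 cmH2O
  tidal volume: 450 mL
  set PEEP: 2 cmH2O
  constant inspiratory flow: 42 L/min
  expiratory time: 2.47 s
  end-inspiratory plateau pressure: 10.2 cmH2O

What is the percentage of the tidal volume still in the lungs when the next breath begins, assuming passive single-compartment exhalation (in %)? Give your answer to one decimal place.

20.5

Flow: 42 L/min ÷ 60 = 0.7 L/s.
R = (PIP − Pplat)/V̇ = (30.1 − 10.2) / 0.7 = 19.9/0.7 = 28.429 cmH2O·s/L.
C = Vt/(Pplat − PEEP) = 450.0 / (10.2 − 2) = 450.0/8.2 = 54.878 mL/cmH2O.
τ = R × C = 28.429 × 0.05488 L/cmH2O = 1.56 s.
Fraction remaining at end-expiration = e^(−Te/τ) = e^(−2.47/1.56) = 0.2053 → 20.53%.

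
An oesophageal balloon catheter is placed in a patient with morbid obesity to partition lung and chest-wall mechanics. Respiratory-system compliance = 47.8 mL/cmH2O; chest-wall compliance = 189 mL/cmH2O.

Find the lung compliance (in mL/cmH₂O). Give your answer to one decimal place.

64.0

1/CL = 1/Crs − 1/Ccw.
1/CL = 1/47.8 − 1/189 = 0.01563.
CL = 63.98 mL/cmH2O.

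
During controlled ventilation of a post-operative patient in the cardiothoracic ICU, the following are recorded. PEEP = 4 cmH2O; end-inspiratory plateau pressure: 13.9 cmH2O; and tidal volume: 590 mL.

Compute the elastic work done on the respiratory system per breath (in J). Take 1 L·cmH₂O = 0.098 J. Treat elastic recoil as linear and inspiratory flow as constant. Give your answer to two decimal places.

Elastic work ≈ ½ × (Pplat − PEEP) × Vt = 0.5 × (13.9 − 4) × 0.590 L = 0.5 × 9.9 × 0.590 = 2.921 L·cmH2O.
× 0.098 J/(L·cmH2O) → 0.2863 J.

0.29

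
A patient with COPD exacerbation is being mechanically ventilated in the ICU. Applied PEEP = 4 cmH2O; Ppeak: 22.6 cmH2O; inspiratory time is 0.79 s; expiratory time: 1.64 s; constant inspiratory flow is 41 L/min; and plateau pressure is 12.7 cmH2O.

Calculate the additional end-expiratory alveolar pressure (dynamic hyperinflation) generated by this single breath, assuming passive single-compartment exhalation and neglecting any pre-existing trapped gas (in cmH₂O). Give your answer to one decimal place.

Flow: 41 L/min ÷ 60 = 0.6833 L/s.
Vt = flow × Ti = 0.6833 L/s × 0.79 s × 1000 mL/L = 539.81 mL.
R = (PIP − Pplat)/V̇ = (22.6 − 12.7) / 0.6833 = 9.9/0.6833 = 14.489 cmH2O·s/L.
C = Vt/(Pplat − PEEP) = 539.81 / (12.7 − 4) = 539.81/8.7 = 62.047 mL/cmH2O.
τ = R × C = 14.489 × 0.06205 L/cmH2O = 0.899 s.
Fraction remaining = e^(−Te/τ) = e^(−1.64/0.899) = 0.1613; trapped volume = 539.81 × 0.1613 = 87.071 mL.
Additional alveolar pressure from trapping ≈ V_trapped / C = 87.071 / 62.047 = 1.403 cmH2O.

1.4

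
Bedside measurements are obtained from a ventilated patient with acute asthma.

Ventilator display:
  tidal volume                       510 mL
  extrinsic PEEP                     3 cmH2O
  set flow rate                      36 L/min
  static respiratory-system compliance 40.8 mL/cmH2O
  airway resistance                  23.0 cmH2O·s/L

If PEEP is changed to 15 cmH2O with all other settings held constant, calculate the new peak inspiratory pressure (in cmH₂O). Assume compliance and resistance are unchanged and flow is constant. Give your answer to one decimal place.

Flow: 36 L/min ÷ 60 = 0.6 L/s.
PIP = Vt/C + R·V̇ + PEEP (constant-flow equation of motion).
Only the baseline term changes: ΔPIP = ΔPEEP = 15 − 3 = 12.0 cmH2O.
Original PIP = 510/40.8 + 23.0×0.6 + 3 = 29.3 cmH2O; new PIP = 29.3 + (12.0) = 41.3 cmH2O.

41.3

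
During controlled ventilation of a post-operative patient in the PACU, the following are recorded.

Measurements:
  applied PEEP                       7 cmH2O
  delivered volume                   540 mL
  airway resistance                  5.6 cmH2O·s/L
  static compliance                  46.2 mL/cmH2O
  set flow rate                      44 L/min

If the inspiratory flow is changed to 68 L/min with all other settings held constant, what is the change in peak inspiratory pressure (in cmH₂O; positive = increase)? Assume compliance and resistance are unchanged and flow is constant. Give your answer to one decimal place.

2.2

Flow: 44 L/min ÷ 60 = 0.7333 L/s.
New flow: 68 L/min ÷ 60 = 1.1333 L/s.
PIP = Vt/C + R·V̇ + PEEP (constant-flow equation of motion).
Only the resistive term changes: ΔPIP = R × ΔV̇ = 5.6 × (1.1333 − 0.7333) = 5.6 × 0.4 = 2.24 cmH2O.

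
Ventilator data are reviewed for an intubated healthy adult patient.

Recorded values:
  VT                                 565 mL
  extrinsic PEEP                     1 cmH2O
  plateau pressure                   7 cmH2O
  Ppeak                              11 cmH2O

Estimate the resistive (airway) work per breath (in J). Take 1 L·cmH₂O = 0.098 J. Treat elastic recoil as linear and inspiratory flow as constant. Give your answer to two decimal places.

0.22

With constant inspiratory flow the resistive pressure is constant at PIP − Pplat = 11 − 7 = 4.0 cmH2O, so resistive work = 4.0 × 0.565 = 2.26 L·cmH2O.
× 0.098 J/(L·cmH2O) → 0.2215 J.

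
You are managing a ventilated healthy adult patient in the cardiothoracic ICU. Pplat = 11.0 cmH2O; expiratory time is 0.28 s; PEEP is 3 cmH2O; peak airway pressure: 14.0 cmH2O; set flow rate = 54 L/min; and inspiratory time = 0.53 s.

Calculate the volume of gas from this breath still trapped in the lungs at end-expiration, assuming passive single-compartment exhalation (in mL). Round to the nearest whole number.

Flow: 54 L/min ÷ 60 = 0.9 L/s.
Vt = flow × Ti = 0.9 L/s × 0.53 s × 1000 mL/L = 477.0 mL.
R = (PIP − Pplat)/V̇ = (14.0 − 11.0) / 0.9 = 3.0/0.9 = 3.333 cmH2O·s/L.
C = Vt/(Pplat − PEEP) = 477.0 / (11.0 − 3) = 477.0/8.0 = 59.625 mL/cmH2O.
τ = R × C = 3.333 × 0.05963 L/cmH2O = 0.1987 s.
Fraction remaining = e^(−Te/τ) = e^(−0.28/0.1987) = 0.2443.
Trapped volume = 477.0 × 0.2443 = 116.53 mL.

117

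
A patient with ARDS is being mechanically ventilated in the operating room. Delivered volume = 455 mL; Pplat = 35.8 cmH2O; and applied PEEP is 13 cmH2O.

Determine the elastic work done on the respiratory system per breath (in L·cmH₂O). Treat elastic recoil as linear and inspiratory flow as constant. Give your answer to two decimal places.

5.19

Elastic work ≈ ½ × (Pplat − PEEP) × Vt = 0.5 × (35.8 − 13) × 0.455 L = 0.5 × 22.8 × 0.455 = 5.187 L·cmH2O.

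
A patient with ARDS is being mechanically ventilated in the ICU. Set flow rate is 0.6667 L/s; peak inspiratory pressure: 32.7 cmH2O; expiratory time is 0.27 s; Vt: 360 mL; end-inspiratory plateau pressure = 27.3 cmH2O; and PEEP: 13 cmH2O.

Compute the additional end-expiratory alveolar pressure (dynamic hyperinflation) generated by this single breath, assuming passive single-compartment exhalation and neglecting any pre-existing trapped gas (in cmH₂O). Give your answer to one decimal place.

R = (PIP − Pplat)/V̇ = (32.7 − 27.3) / 0.6667 = 5.4/0.6667 = 8.1 cmH2O·s/L.
C = Vt/(Pplat − PEEP) = 360.0 / (27.3 − 13) = 360.0/14.3 = 25.175 mL/cmH2O.
τ = R × C = 8.1 × 0.02518 L/cmH2O = 0.204 s.
Fraction remaining = e^(−Te/τ) = e^(−0.27/0.204) = 0.2662; trapped volume = 360.0 × 0.2662 = 95.832 mL.
Additional alveolar pressure from trapping ≈ V_trapped / C = 95.832 / 25.175 = 3.807 cmH2O.

3.8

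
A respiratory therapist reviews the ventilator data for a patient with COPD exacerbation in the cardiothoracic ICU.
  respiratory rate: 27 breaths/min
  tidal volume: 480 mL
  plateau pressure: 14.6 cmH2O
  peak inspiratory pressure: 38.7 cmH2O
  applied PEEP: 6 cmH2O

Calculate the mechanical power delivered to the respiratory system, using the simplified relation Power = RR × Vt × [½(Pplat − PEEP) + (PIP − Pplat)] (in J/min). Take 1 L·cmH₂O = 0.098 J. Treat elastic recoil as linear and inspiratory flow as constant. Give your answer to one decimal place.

36.1

Per-breath work = Vt × [½(Pplat−PEEP) + (PIP−Pplat)] = 0.480 × [0.5×8.6 + 24.1] = 0.480 × 28.4 = 13.632 L·cmH2O.
Power = 27 × 13.632 = 368.06 L·cmH2O/min.
× 0.098 J/(L·cmH2O) → 36.07 J/min.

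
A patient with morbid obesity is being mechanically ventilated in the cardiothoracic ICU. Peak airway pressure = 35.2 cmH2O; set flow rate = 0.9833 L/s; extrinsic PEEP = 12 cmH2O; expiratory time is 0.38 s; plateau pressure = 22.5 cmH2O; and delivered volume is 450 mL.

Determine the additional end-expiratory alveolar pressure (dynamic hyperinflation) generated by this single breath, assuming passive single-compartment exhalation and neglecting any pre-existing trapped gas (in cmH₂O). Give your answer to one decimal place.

R = (PIP − Pplat)/V̇ = (35.2 − 22.5) / 0.9833 = 12.7/0.9833 = 12.916 cmH2O·s/L.
C = Vt/(Pplat − PEEP) = 450.0 / (22.5 − 12) = 450.0/10.5 = 42.857 mL/cmH2O.
τ = R × C = 12.916 × 0.04286 L/cmH2O = 0.5536 s.
Fraction remaining = e^(−Te/τ) = e^(−0.38/0.5536) = 0.5034; trapped volume = 450.0 × 0.5034 = 226.53 mL.
Additional alveolar pressure from trapping ≈ V_trapped / C = 226.53 / 42.857 = 5.286 cmH2O.

5.3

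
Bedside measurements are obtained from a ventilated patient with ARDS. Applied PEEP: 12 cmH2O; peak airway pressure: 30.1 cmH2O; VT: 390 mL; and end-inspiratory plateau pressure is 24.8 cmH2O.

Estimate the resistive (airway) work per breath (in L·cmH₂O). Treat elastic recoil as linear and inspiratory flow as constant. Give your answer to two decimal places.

2.07

With constant inspiratory flow the resistive pressure is constant at PIP − Pplat = 30.1 − 24.8 = 5.3 cmH2O, so resistive work = 5.3 × 0.390 = 2.067 L·cmH2O.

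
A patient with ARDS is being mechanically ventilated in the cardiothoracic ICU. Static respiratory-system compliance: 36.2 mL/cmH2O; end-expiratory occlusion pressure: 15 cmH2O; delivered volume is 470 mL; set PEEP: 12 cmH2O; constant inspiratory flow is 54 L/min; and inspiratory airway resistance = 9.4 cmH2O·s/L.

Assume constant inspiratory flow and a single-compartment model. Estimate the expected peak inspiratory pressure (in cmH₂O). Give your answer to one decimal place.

Flow: 54 L/min ÷ 60 = 0.9 L/s.
Total PEEP = 15 cmH2O (set 12 + intrinsic 3); this is the baseline alveolar pressure.
Equation of motion (constant flow): PIP = Vt/C + R·V̇ + PEEP.
PIP = 470/36.2 + 9.4×0.9 + 15 = 12.983 + 8.46 + 15 = 36.443 cmH2O.

36.4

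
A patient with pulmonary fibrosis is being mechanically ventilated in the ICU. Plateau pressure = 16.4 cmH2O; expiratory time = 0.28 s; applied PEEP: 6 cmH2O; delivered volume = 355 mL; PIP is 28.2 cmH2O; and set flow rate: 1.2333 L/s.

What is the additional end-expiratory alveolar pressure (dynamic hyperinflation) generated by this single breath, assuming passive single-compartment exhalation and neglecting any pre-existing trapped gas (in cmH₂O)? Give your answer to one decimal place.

4.4

R = (PIP − Pplat)/V̇ = (28.2 − 16.4) / 1.2333 = 11.8/1.2333 = 9.568 cmH2O·s/L.
C = Vt/(Pplat − PEEP) = 355.0 / (16.4 − 6) = 355.0/10.4 = 34.135 mL/cmH2O.
τ = R × C = 9.568 × 0.03414 L/cmH2O = 0.3267 s.
Fraction remaining = e^(−Te/τ) = e^(−0.28/0.3267) = 0.4244; trapped volume = 355.0 × 0.4244 = 150.66 mL.
Additional alveolar pressure from trapping ≈ V_trapped / C = 150.66 / 34.135 = 4.414 cmH2O.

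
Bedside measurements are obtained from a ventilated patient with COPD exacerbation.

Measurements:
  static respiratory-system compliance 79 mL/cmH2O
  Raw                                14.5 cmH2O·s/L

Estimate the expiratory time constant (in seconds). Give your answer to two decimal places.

1.15

τ = R × C = 14.5 × 79 mL/cmH2O = 14.5 × 0.079 L/cmH2O = 1.146 s.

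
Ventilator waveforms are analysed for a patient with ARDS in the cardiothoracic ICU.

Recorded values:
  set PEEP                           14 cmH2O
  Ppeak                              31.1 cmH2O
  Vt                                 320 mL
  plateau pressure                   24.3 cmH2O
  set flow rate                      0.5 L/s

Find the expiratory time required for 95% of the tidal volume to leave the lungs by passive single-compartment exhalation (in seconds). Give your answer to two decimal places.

R = (PIP − Pplat)/V̇ = (31.1 − 24.3) / 0.5 = 6.8/0.5 = 13.6 cmH2O·s/L.
C = Vt/(Pplat − PEEP) = 320.0 / (24.3 − 14) = 320.0/10.3 = 31.068 mL/cmH2O.
τ = R × C = 13.6 × 0.03107 L/cmH2O = 0.4226 s.
t = −τ·ln(1 − 0.95) = −0.4226·ln(0.05) = 1.266 s.

1.27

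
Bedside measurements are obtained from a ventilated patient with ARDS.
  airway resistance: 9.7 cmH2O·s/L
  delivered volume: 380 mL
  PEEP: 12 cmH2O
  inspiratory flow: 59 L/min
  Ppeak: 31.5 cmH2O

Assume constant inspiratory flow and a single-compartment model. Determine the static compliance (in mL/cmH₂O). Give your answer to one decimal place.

38.1

Flow: 59 L/min ÷ 60 = 0.9833 L/s.
Equation of motion (constant flow): PIP = Vt/C + R·V̇ + PEEP.
Vt/C = PIP − R·V̇ − PEEP = 31.5 − 9.7×0.9833 − 12 = 31.5 − 9.538 − 12 = 9.962 cmH2O.
C = Vt / 9.962 = 380 / 9.962 = 38.145 mL/cmH2O.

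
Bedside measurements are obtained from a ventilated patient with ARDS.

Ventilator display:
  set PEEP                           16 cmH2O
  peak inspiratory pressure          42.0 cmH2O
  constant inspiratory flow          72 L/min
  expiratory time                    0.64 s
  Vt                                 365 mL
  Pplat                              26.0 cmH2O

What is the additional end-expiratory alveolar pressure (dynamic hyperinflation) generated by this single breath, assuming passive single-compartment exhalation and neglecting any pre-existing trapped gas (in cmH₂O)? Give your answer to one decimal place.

Flow: 72 L/min ÷ 60 = 1.2 L/s.
R = (PIP − Pplat)/V̇ = (42.0 − 26.0) / 1.2 = 16.0/1.2 = 13.333 cmH2O·s/L.
C = Vt/(Pplat − PEEP) = 365.0 / (26.0 − 16) = 365.0/10.0 = 36.5 mL/cmH2O.
τ = R × C = 13.333 × 0.0365 L/cmH2O = 0.4867 s.
Fraction remaining = e^(−Te/τ) = e^(−0.64/0.4867) = 0.2685; trapped volume = 365.0 × 0.2685 = 98.003 mL.
Additional alveolar pressure from trapping ≈ V_trapped / C = 98.003 / 36.5 = 2.685 cmH2O.

2.7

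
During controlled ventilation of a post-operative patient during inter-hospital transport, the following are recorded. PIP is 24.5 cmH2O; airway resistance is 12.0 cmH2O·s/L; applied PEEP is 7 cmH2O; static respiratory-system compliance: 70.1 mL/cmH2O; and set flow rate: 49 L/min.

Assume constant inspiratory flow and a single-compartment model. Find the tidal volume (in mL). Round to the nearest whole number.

540

Flow: 49 L/min ÷ 60 = 0.8167 L/s.
Equation of motion (constant flow): PIP = Vt/C + R·V̇ + PEEP.
Vt/C = PIP − R·V̇ − PEEP = 24.5 − 9.8 − 7 = 7.7 cmH2O.
Vt = C × 7.7 = 70.1 × 7.7 = 539.77 mL.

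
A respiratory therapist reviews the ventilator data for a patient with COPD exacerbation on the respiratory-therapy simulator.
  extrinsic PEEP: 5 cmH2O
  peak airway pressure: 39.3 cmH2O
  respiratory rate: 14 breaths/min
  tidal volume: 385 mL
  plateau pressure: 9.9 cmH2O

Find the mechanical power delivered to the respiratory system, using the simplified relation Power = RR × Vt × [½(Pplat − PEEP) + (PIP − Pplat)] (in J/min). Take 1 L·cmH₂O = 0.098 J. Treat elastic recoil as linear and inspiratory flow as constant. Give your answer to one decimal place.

16.8

Per-breath work = Vt × [½(Pplat−PEEP) + (PIP−Pplat)] = 0.385 × [0.5×4.9 + 29.4] = 0.385 × 31.85 = 12.262 L·cmH2O.
Power = 14 × 12.262 = 171.67 L·cmH2O/min.
× 0.098 J/(L·cmH2O) → 16.824 J/min.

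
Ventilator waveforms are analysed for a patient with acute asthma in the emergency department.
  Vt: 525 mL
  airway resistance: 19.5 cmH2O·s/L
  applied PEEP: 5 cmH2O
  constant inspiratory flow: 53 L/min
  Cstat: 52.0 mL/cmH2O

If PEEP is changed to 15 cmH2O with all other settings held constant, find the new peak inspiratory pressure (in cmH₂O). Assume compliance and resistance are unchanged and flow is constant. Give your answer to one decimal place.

Flow: 53 L/min ÷ 60 = 0.8833 L/s.
PIP = Vt/C + R·V̇ + PEEP (constant-flow equation of motion).
Only the baseline term changes: ΔPIP = ΔPEEP = 15 − 5 = 10.0 cmH2O.
Original PIP = 525/52.0 + 19.5×0.8833 + 5 = 32.321 cmH2O; new PIP = 32.321 + (10.0) = 42.321 cmH2O.

42.3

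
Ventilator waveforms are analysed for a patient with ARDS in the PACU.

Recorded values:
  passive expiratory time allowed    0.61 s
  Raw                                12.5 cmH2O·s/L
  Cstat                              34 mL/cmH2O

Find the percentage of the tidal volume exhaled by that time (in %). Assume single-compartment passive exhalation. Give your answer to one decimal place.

76.2

τ = R × C = 12.5 × 34 mL/cmH2O = 12.5 × 0.034 L/cmH2O = 0.425 s.
Passive exhalation: V(t)/V₀ = e^(−t/τ) = e^(−0.61/0.425) = 0.238.
Fraction exhaled = 1 − 0.238 = 0.762 → 76.2%.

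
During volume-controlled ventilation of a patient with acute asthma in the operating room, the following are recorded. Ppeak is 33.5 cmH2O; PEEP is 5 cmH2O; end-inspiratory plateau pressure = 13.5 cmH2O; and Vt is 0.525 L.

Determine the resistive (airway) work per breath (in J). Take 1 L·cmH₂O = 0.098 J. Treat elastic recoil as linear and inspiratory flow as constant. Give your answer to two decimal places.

1.03

With constant inspiratory flow the resistive pressure is constant at PIP − Pplat = 33.5 − 13.5 = 20.0 cmH2O, so resistive work = 20.0 × 0.525 = 10.5 L·cmH2O.
× 0.098 J/(L·cmH2O) → 1.029 J.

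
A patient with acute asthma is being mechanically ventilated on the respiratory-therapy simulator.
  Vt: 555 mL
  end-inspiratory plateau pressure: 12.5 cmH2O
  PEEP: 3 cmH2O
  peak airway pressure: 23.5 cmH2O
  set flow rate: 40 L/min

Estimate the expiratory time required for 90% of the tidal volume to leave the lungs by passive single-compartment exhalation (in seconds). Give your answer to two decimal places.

Flow: 40 L/min ÷ 60 = 0.6667 L/s.
R = (PIP − Pplat)/V̇ = (23.5 − 12.5) / 0.6667 = 11.0/0.6667 = 16.499 cmH2O·s/L.
C = Vt/(Pplat − PEEP) = 555.0 / (12.5 − 3) = 555.0/9.5 = 58.421 mL/cmH2O.
τ = R × C = 16.499 × 0.05842 L/cmH2O = 0.9639 s.
t = −τ·ln(1 − 0.90) = −0.9639·ln(0.1) = 2.219 s.

2.22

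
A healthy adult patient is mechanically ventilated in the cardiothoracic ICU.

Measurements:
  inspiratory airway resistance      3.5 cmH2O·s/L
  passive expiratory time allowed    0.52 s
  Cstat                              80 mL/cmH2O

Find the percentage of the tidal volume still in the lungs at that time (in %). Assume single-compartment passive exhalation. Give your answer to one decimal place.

τ = R × C = 3.5 × 80 mL/cmH2O = 3.5 × 0.080 L/cmH2O = 0.28 s.
Passive exhalation: V(t)/V₀ = e^(−t/τ) = e^(−0.52/0.28) = 0.1561.
Fraction remaining = 0.1561 → 15.61%.

15.6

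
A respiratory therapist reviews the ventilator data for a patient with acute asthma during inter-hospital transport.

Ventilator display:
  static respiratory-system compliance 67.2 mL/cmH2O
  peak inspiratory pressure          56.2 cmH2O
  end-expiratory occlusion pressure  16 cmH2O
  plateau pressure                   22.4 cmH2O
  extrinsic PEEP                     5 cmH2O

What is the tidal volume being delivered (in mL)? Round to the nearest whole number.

430

End-expiratory occlusion gives total PEEP = 16 cmH2O (intrinsic PEEP = 16 − 5 = 11). Use total PEEP for the elastic gradient.
Vt = Cstat × (Pplat − PEEPtotal) = 67.2 × (22.4 − 16) = 67.2 × 6.4 = 430.08 mL.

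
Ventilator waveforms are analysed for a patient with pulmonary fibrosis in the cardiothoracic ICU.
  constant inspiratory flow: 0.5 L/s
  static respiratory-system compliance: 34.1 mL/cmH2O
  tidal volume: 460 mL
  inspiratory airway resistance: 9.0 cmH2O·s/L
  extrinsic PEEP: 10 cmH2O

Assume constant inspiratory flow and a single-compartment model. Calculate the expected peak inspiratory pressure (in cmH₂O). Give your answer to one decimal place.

28.0

Equation of motion (constant flow): PIP = Vt/C + R·V̇ + PEEP.
PIP = 460/34.1 + 9.0×0.5 + 10 = 13.49 + 4.5 + 10 = 27.99 cmH2O.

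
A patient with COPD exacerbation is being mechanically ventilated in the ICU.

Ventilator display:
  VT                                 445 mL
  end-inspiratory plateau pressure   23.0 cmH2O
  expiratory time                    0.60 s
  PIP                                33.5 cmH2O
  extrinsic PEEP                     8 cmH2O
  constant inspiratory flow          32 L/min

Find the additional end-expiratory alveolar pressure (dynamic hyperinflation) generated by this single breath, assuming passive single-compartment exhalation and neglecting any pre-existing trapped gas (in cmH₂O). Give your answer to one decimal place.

5.4

Flow: 32 L/min ÷ 60 = 0.5333 L/s.
R = (PIP − Pplat)/V̇ = (33.5 − 23.0) / 0.5333 = 10.5/0.5333 = 19.689 cmH2O·s/L.
C = Vt/(Pplat − PEEP) = 445.0 / (23.0 − 8) = 445.0/15.0 = 29.667 mL/cmH2O.
τ = R × C = 19.689 × 0.02967 L/cmH2O = 0.5842 s.
Fraction remaining = e^(−Te/τ) = e^(−0.60/0.5842) = 0.3581; trapped volume = 445.0 × 0.3581 = 159.35 mL.
Additional alveolar pressure from trapping ≈ V_trapped / C = 159.35 / 29.667 = 5.371 cmH2O.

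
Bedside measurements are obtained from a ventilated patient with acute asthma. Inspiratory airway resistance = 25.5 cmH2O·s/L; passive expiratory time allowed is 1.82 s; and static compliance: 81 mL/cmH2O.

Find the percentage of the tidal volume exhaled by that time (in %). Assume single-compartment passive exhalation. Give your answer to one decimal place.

58.6

τ = R × C = 25.5 × 81 mL/cmH2O = 25.5 × 0.081 L/cmH2O = 2.066 s.
Passive exhalation: V(t)/V₀ = e^(−t/τ) = e^(−1.82/2.066) = 0.4144.
Fraction exhaled = 1 − 0.4144 = 0.5856 → 58.56%.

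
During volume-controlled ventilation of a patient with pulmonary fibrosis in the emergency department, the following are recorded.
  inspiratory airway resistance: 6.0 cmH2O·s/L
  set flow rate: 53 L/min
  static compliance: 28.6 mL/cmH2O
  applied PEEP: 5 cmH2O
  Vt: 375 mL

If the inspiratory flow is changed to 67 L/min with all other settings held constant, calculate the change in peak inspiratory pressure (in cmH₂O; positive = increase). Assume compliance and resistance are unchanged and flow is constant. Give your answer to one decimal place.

Flow: 53 L/min ÷ 60 = 0.8833 L/s.
New flow: 67 L/min ÷ 60 = 1.1167 L/s.
PIP = Vt/C + R·V̇ + PEEP (constant-flow equation of motion).
Only the resistive term changes: ΔPIP = R × ΔV̇ = 6.0 × (1.1167 − 0.8833) = 6.0 × 0.2334 = 1.4 cmH2O.

1.4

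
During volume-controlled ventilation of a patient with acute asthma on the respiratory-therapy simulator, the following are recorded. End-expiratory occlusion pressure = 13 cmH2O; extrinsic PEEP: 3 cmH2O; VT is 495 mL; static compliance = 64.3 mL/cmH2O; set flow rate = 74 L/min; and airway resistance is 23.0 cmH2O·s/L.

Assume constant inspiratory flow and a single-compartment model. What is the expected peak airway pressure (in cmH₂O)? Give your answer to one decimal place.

49.1

Flow: 74 L/min ÷ 60 = 1.2333 L/s.
Total PEEP = 13 cmH2O (set 3 + intrinsic 10); this is the baseline alveolar pressure.
Equation of motion (constant flow): PIP = Vt/C + R·V̇ + PEEP.
PIP = 495/64.3 + 23.0×1.2333 + 13 = 7.698 + 28.366 + 13 = 49.064 cmH2O.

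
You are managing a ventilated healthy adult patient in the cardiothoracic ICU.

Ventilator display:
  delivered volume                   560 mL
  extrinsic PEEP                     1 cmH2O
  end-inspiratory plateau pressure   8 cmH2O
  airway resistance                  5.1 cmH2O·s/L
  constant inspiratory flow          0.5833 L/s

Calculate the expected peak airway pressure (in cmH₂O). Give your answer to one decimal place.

11.0

PIP = Pplat + Raw × flow = 8 + 5.1 × 0.5833 = 8 + 2.975 = 10.975 cmH2O.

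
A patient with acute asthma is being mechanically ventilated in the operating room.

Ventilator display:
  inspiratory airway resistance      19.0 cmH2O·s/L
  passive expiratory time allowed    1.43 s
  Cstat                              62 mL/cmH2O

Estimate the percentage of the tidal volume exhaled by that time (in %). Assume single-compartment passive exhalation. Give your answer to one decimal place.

70.3

τ = R × C = 19.0 × 62 mL/cmH2O = 19.0 × 0.062 L/cmH2O = 1.178 s.
Passive exhalation: V(t)/V₀ = e^(−t/τ) = e^(−1.43/1.178) = 0.297.
Fraction exhaled = 1 − 0.297 = 0.703 → 70.3%.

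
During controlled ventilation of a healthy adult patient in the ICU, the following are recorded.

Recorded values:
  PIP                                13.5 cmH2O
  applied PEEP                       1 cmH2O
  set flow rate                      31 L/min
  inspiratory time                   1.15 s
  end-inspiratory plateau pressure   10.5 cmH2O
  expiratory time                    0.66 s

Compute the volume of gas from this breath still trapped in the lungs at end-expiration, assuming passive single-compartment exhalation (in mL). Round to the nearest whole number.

Flow: 31 L/min ÷ 60 = 0.5167 L/s.
Vt = flow × Ti = 0.5167 L/s × 1.15 s × 1000 mL/L = 594.21 mL.
R = (PIP − Pplat)/V̇ = (13.5 − 10.5) / 0.5167 = 3.0/0.5167 = 5.806 cmH2O·s/L.
C = Vt/(Pplat − PEEP) = 594.21 / (10.5 − 1) = 594.21/9.5 = 62.548 mL/cmH2O.
τ = R × C = 5.806 × 0.06255 L/cmH2O = 0.3632 s.
Fraction remaining = e^(−Te/τ) = e^(−0.66/0.3632) = 0.1625.
Trapped volume = 594.21 × 0.1625 = 96.559 mL.

97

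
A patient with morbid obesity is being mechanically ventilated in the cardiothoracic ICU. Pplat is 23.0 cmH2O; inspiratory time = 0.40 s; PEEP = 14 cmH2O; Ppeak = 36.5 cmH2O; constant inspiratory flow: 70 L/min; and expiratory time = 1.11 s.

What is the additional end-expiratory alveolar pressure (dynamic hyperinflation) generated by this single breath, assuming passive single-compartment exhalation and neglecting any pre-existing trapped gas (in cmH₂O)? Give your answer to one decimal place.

Flow: 70 L/min ÷ 60 = 1.1667 L/s.
Vt = flow × Ti = 1.1667 L/s × 0.40 s × 1000 mL/L = 466.68 mL.
R = (PIP − Pplat)/V̇ = (36.5 − 23.0) / 1.1667 = 13.5/1.1667 = 11.571 cmH2O·s/L.
C = Vt/(Pplat − PEEP) = 466.68 / (23.0 − 14) = 466.68/9.0 = 51.853 mL/cmH2O.
τ = R × C = 11.571 × 0.05185 L/cmH2O = 0.6 s.
Fraction remaining = e^(−Te/τ) = e^(−1.11/0.6) = 0.1572; trapped volume = 466.68 × 0.1572 = 73.362 mL.
Additional alveolar pressure from trapping ≈ V_trapped / C = 73.362 / 51.853 = 1.415 cmH2O.

1.4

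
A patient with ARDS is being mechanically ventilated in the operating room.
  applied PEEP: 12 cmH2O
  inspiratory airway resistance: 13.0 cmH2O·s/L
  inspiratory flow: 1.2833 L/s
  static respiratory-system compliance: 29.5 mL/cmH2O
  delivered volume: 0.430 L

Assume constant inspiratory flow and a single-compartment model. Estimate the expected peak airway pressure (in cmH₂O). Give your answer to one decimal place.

43.3

Equation of motion (constant flow): PIP = Vt/C + R·V̇ + PEEP.
PIP = 430/29.5 + 13.0×1.2833 + 12 = 14.576 + 16.683 + 12 = 43.259 cmH2O.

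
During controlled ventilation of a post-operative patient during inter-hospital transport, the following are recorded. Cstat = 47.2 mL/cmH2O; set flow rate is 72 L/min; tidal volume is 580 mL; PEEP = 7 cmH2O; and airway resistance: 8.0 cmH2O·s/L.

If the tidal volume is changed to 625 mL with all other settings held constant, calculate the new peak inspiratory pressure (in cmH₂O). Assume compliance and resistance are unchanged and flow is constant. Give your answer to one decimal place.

29.8

Flow: 72 L/min ÷ 60 = 1.2 L/s.
PIP = Vt/C + R·V̇ + PEEP (constant-flow equation of motion).
Only the elastic term changes: ΔPIP = ΔVt / C = (625 − 580) / 47.2 = 0.9534 cmH2O.
Original PIP = 580/47.2 + 8.0×1.2 + 7 = 28.888 cmH2O; new PIP = 28.888 + (0.9534) = 29.841 cmH2O.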